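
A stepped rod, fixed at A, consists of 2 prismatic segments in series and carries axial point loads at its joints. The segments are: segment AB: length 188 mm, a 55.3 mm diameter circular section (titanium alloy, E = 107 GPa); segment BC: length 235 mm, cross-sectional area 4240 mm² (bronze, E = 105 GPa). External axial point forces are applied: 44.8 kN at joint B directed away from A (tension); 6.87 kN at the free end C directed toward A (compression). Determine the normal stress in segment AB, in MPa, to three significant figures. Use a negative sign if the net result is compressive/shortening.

15.8 MPa

Internal axial forces (sectioning from the free end, tension +): N_BC = -6.87 kN, N_AB = 37.93 kN.
A_AB = 2402 mm².
σ_AB = N_AB/A_AB = 37930/2402 = 15.79 MPa.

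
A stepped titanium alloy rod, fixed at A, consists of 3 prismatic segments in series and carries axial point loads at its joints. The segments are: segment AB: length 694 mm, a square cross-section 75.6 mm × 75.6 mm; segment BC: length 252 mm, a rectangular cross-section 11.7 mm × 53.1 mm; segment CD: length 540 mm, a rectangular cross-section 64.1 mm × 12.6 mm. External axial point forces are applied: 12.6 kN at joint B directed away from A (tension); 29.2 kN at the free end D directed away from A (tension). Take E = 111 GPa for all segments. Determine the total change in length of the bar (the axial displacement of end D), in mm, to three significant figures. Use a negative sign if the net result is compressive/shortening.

0.328 mm

Internal axial forces (sectioning from the free end, tension +): N_CD = 29.2 kN, N_BC = 29.2 kN, N_AB = 41.8 kN.
A_AB = 5715 mm².
A_BC = 621.3 mm².
A_CD = 807.7 mm².
δ_AB = 41800·694/(5715·111000) = 0.04573 mm
δ_BC = 29200·252/(621.3·111000) = 0.1067 mm
δ_CD = 29200·540/(807.7·111000) = 0.1759 mm
δ = Σδ_i = 0.3283 mm.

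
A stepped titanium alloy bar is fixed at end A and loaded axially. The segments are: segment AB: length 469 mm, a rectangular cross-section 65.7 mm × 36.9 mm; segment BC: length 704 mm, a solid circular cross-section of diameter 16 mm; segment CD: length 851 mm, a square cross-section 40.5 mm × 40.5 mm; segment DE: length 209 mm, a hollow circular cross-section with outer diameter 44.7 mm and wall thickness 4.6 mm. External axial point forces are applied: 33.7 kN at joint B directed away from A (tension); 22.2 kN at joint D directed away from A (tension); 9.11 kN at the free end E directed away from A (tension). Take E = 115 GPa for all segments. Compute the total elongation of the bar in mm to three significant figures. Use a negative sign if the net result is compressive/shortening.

Internal axial forces (sectioning from the free end, tension +): N_DE = 9.11 kN, N_CD = 31.31 kN, N_BC = 31.31 kN, N_AB = 65.01 kN.
A_AB = 2424 mm².
A_BC = 201.1 mm².
A_CD = 1640 mm².
A_DE = 579.5 mm².
δ_AB = 65010·469/(2424·115000) = 0.1094 mm
δ_BC = 31310·704/(201.1·115000) = 0.9533 mm
δ_CD = 31310·851/(1640·115000) = 0.1413 mm
δ_DE = 9110·209/(579.5·115000) = 0.02857 mm
δ = Σδ_i = 1.232 mm.

1.23 mm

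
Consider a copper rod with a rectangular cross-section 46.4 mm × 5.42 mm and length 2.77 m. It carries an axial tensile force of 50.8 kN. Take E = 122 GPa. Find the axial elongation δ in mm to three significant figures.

4.59 mm

A = 251.5 mm².
δ_mech = NL/(AE) = 50800·2770/(251.5·122000) = 4.586 mm.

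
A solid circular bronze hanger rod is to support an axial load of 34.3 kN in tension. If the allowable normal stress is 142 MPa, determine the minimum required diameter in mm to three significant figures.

17.5 mm

Required area A ≥ P/σ_allow = 34300/142 = 241.5 mm².
For a solid circular section, d ≥ √(4A/π) = 17.54 mm.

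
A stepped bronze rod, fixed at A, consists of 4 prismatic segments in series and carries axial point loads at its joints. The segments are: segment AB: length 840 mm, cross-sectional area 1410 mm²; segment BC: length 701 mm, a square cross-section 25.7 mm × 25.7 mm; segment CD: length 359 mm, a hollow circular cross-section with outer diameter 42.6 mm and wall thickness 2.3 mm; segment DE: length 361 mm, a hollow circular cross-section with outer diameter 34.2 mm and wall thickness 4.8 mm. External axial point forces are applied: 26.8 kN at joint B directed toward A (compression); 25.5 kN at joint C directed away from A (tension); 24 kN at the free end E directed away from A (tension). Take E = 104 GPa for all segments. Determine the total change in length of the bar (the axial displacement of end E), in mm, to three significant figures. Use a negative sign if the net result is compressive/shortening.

Internal axial forces (sectioning from the free end, tension +): N_DE = 24 kN, N_CD = 24 kN, N_BC = 49.5 kN, N_AB = 22.7 kN.
A_BC = 660.5 mm².
A_CD = 291.2 mm².
A_DE = 443.3 mm².
δ_AB = 22700·840/(1410·104000) = 0.13 mm
δ_BC = 49500·701/(660.5·104000) = 0.5052 mm
δ_CD = 24000·359/(291.2·104000) = 0.2845 mm
δ_DE = 24000·361/(443.3·104000) = 0.1879 mm
δ = Σδ_i = 1.108 mm.

1.11 mm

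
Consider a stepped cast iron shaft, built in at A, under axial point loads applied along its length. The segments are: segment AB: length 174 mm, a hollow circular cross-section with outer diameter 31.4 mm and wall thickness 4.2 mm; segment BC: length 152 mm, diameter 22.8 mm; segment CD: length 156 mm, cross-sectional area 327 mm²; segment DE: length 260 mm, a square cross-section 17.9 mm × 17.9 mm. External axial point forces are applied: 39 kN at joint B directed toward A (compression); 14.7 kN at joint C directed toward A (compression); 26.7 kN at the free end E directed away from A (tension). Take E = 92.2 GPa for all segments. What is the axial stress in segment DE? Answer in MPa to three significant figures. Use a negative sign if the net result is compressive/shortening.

83.3 MPa

Internal axial forces (sectioning from the free end, tension +): N_DE = 26.7 kN, N_CD = 26.7 kN, N_BC = 12 kN, N_AB = -27 kN.
A_DE = 320.4 mm².
σ_DE = N_DE/A_DE = 26700/320.4 = 83.33 MPa.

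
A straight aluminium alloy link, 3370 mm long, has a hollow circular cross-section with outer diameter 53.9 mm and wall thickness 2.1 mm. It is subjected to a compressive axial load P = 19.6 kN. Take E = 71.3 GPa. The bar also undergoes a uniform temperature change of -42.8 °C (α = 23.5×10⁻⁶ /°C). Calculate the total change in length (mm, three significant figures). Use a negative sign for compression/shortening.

-6.10 mm

A = 341.7 mm².
δ_mech = NL/(AE) = -19600·3370/(341.7·71300) = -2.711 mm.
δ_thermal = αLΔT = 23.5e-6·3370·-42.8 = -3.39 mm.
δ = δ_mech + δ_thermal = -6.1 mm.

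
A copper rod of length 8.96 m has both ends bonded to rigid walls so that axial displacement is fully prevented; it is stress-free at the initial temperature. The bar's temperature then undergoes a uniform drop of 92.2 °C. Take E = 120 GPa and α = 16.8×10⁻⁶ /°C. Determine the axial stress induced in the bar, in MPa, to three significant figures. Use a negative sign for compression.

Free thermal expansion αLΔT = 16.8e-6 · 8960 · -92.2 = -13.88 mm.
The walls impose strain ε = −(-13.88)/8960 = 1.5490e-03; σ = Eε = 120000 · 1.5490e-03 = 185.9 MPa.

186 MPa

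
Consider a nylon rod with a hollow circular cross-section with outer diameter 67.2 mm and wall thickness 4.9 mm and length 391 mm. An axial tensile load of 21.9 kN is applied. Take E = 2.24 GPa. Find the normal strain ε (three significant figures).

A = 959 mm².
σ = N/A = 22.84 MPa; ε = σ/E = 22.84/2240 = 1.019e-02.

0.0102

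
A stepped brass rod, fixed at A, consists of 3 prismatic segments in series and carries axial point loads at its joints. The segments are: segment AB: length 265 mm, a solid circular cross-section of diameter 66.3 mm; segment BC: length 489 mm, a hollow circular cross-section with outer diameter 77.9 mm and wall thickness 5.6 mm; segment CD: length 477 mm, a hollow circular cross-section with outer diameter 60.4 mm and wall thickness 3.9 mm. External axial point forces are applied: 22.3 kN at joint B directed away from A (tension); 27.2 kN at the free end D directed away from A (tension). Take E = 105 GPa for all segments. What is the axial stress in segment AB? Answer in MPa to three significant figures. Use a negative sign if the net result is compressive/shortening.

14.3 MPa

Internal axial forces (sectioning from the free end, tension +): N_CD = 27.2 kN, N_BC = 27.2 kN, N_AB = 49.5 kN.
A_AB = 3452 mm².
σ_AB = N_AB/A_AB = 49500/3452 = 14.34 MPa.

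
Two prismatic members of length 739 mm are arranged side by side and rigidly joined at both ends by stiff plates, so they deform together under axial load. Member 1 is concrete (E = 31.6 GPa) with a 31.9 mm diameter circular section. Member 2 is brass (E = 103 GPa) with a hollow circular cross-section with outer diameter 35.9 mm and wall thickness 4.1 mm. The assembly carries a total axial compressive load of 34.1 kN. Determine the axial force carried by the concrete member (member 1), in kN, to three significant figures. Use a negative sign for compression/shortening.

A_1 = 799.2 mm².
A_2 = 409.6 mm².
Equal strain + equilibrium ⇒ each member carries load in proportion to AE: A₁E₁ = 25260000 N, A₂E₂ = 42190000 N, ΣAE = 67440000 N.
F₁ = P·A₁E₁/ΣAE = -34100·25260000/67440000 = -12770 N.

-12.8 kN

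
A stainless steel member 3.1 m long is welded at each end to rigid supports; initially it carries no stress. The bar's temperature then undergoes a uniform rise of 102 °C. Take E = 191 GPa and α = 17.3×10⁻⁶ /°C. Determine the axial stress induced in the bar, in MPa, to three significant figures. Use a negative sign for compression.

-337 MPa

Free thermal expansion αLΔT = 17.3e-6 · 3100 · 102 = 5.47 mm.
The walls impose strain ε = −(5.47)/3100 = -1.7646e-03; σ = Eε = 191000 · -1.7646e-03 = -337 MPa.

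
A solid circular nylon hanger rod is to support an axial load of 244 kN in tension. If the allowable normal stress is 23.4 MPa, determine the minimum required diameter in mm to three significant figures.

115 mm

Required area A ≥ P/σ_allow = 244000/23.4 = 10430 mm².
For a solid circular section, d ≥ √(4A/π) = 115.2 mm.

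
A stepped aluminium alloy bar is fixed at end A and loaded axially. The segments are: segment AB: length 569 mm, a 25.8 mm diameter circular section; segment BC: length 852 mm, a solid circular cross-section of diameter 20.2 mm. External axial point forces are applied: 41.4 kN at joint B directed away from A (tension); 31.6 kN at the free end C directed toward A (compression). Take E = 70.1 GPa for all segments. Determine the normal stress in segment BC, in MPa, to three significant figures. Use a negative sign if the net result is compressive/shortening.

-98.6 MPa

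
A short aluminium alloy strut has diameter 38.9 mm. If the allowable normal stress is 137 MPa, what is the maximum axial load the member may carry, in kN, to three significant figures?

163 kN

A = 1188 mm².
P_max = σ_allow · A = 137 · 1188 = 162800 N = 162.8 kN.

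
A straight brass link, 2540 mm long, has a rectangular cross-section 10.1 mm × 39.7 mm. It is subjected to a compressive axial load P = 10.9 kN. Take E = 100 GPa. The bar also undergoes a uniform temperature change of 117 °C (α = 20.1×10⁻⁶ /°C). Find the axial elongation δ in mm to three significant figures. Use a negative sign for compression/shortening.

A = 401 mm².
δ_mech = NL/(AE) = -10900·2540/(401·100000) = -0.6905 mm.
δ_thermal = αLΔT = 20.1e-6·2540·117 = 5.973 mm.
δ = δ_mech + δ_thermal = 5.283 mm.

5.28 mm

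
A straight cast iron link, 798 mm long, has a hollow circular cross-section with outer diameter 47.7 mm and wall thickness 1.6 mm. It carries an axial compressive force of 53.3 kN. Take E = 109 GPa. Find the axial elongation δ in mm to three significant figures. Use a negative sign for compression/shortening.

A = 231.7 mm².
δ_mech = NL/(AE) = -53300·798/(231.7·109000) = -1.684 mm.

-1.68 mm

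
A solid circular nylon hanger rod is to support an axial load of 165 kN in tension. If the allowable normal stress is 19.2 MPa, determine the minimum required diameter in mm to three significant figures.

105 mm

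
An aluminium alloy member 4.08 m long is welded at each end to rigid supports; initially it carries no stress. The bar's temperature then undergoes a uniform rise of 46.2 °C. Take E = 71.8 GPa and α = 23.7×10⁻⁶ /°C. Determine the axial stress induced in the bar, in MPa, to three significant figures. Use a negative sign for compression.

Free thermal expansion αLΔT = 23.7e-6 · 4080 · 46.2 = 4.467 mm.
The walls impose strain ε = −(4.467)/4080 = -1.0949e-03; σ = Eε = 71800 · -1.0949e-03 = -78.62 MPa.

-78.6 MPa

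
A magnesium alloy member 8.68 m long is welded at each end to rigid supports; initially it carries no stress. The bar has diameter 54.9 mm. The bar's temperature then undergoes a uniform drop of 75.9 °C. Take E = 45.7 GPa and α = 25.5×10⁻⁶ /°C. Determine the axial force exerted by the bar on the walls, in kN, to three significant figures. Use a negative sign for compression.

209 kN

Free thermal expansion αLΔT = 25.5e-6 · 8680 · -75.9 = -16.8 mm.
The walls impose strain ε = −(-16.8)/8680 = 1.9355e-03; σ = Eε = 45700 · 1.9355e-03 = 88.45 MPa.
Wall reaction R = σ·A = 88.45·2367 = 209400 N = 209.4 kN.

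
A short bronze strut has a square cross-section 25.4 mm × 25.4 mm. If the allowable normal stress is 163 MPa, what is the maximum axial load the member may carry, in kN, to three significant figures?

A = 645.2 mm².
P_max = σ_allow · A = 163 · 645.2 = 105200 N = 105.2 kN.

105 kN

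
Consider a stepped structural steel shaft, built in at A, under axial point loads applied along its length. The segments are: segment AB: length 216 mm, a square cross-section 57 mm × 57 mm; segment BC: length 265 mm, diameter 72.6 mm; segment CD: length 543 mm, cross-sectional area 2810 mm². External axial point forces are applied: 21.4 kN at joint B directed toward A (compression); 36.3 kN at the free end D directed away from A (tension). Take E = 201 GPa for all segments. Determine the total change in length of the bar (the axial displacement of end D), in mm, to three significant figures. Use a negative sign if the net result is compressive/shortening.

Internal axial forces (sectioning from the free end, tension +): N_CD = 36.3 kN, N_BC = 36.3 kN, N_AB = 14.9 kN.
A_AB = 3249 mm².
A_BC = 4140 mm².
δ_AB = 14900·216/(3249·201000) = 0.004928 mm
δ_BC = 36300·265/(4140·201000) = 0.01156 mm
δ_CD = 36300·543/(2810·201000) = 0.0349 mm
δ = Σδ_i = 0.05139 mm.

0.0514 mm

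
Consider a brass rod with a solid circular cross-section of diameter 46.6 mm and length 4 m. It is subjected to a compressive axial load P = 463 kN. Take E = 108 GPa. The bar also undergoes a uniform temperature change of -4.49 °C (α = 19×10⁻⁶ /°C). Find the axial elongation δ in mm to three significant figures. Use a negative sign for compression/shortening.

-10.4 mm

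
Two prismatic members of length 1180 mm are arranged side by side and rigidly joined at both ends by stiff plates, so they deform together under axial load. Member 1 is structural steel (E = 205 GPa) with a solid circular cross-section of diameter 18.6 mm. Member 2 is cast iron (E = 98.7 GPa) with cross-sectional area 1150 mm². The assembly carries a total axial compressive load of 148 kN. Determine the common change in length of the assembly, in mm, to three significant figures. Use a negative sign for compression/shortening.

-1.03 mm

A_1 = 271.7 mm².
Equal strain + equilibrium ⇒ each member carries load in proportion to AE: A₁E₁ = 55700000 N, A₂E₂ = 113500000 N, ΣAE = 169200000 N.
δ = PL/ΣAE = -148000·1180/169200000 = -1.032 mm.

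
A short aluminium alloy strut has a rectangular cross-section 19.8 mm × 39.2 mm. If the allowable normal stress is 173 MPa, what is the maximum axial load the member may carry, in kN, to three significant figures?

134 kN

A = 776.2 mm².
P_max = σ_allow · A = 173 · 776.2 = 134300 N = 134.3 kN.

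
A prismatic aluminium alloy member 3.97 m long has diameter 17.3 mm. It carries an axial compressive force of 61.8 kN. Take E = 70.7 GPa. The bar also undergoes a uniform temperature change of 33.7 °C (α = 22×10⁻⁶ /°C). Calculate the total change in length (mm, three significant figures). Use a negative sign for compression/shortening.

-11.8 mm

A = 235.1 mm².
δ_mech = NL/(AE) = -61800·3970/(235.1·70700) = -14.76 mm.
δ_thermal = αLΔT = 22e-6·3970·33.7 = 2.943 mm.
δ = δ_mech + δ_thermal = -11.82 mm.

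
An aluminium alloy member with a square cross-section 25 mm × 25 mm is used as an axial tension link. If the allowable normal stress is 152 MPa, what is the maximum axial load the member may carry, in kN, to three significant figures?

A = 625 mm².
P_max = σ_allow · A = 152 · 625 = 95000 N = 95 kN.

95.0 kN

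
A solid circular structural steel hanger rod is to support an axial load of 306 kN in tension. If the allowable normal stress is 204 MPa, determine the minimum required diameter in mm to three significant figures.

Required area A ≥ P/σ_allow = 306000/204 = 1500 mm².
For a solid circular section, d ≥ √(4A/π) = 43.7 mm.

43.7 mm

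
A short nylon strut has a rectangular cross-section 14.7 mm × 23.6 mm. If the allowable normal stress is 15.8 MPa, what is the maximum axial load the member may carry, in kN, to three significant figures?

5.48 kN

A = 346.9 mm².
P_max = σ_allow · A = 15.8 · 346.9 = 5481 N = 5.481 kN.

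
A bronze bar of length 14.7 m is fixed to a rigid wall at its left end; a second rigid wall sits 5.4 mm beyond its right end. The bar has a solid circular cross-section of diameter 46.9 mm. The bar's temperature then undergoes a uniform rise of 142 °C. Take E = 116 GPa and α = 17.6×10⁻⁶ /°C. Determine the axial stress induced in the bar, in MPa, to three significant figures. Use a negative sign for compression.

Free thermal expansion αLΔT = 17.6e-6 · 14700 · 142 = 36.74 mm.
The walls engage after the gap closes; constrained expansion = 36.74 − 5.4 = 31.34 mm.
The walls impose strain ε = −(31.34)/14700 = -2.1319e-03; σ = Eε = 116000 · -2.1319e-03 = -247.3 MPa.

-247 MPa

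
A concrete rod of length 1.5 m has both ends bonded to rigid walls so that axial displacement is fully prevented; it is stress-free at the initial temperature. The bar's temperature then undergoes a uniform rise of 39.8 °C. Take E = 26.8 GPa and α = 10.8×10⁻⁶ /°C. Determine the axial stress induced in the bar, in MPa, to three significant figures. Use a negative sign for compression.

-11.5 MPa

Free thermal expansion αLΔT = 10.8e-6 · 1500 · 39.8 = 0.6448 mm.
The walls impose strain ε = −(0.6448)/1500 = -4.2984e-04; σ = Eε = 26800 · -4.2984e-04 = -11.52 MPa.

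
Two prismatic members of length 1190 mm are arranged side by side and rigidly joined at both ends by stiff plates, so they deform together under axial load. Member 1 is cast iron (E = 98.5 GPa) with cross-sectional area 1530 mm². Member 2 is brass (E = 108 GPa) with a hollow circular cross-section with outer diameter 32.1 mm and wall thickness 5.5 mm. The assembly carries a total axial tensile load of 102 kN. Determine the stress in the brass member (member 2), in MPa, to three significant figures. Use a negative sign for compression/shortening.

55.0 MPa

A_2 = 459.6 mm².
Equal strain + equilibrium ⇒ each member carries load in proportion to AE: A₁E₁ = 150700000 N, A₂E₂ = 49640000 N, ΣAE = 200300000 N.
σ₂ = P·E₂/ΣAE = 102000·108000/200300000 = 54.99 MPa.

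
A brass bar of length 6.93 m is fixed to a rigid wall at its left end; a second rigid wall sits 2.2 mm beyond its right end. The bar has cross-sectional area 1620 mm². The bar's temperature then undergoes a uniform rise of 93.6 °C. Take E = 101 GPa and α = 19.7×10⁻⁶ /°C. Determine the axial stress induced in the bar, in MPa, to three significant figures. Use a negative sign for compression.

Free thermal expansion αLΔT = 19.7e-6 · 6930 · 93.6 = 12.78 mm.
The walls engage after the gap closes; constrained expansion = 12.78 − 2.2 = 10.58 mm.
The walls impose strain ε = −(10.58)/6930 = -1.5265e-03; σ = Eε = 101000 · -1.5265e-03 = -154.2 MPa.

-154 MPa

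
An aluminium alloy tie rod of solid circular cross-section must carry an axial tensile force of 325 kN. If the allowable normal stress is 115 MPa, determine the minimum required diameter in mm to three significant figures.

60.0 mm

Required area A ≥ P/σ_allow = 325000/115 = 2826 mm².
For a solid circular section, d ≥ √(4A/π) = 59.99 mm.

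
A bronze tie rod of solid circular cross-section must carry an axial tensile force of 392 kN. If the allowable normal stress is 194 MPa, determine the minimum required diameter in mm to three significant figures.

50.7 mm

Required area A ≥ P/σ_allow = 392000/194 = 2021 mm².
For a solid circular section, d ≥ √(4A/π) = 50.72 mm.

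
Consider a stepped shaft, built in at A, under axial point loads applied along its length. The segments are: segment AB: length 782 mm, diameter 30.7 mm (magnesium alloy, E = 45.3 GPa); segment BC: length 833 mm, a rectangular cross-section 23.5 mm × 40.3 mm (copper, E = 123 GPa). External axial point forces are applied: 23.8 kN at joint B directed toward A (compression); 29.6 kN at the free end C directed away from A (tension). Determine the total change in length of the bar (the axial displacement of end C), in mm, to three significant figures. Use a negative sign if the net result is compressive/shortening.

Internal axial forces (sectioning from the free end, tension +): N_BC = 29.6 kN, N_AB = 5.8 kN.
A_AB = 740.2 mm².
A_BC = 947 mm².
δ_AB = 5800·782/(740.2·45300) = 0.1353 mm
δ_BC = 29600·833/(947·123000) = 0.2117 mm
δ = Σδ_i = 0.3469 mm.

0.347 mm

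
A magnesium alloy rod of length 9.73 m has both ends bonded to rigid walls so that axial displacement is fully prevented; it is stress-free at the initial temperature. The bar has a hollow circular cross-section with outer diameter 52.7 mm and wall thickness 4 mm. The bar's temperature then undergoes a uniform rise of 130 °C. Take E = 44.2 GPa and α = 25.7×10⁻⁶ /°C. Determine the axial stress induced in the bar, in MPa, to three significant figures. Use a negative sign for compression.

Free thermal expansion αLΔT = 25.7e-6 · 9730 · 130 = 32.51 mm.
The walls impose strain ε = −(32.51)/9730 = -3.3410e-03; σ = Eε = 44200 · -3.3410e-03 = -147.7 MPa.

-148 MPa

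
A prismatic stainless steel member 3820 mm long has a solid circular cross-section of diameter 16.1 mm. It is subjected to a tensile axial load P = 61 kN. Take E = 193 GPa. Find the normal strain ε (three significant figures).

0.00155

A = 203.6 mm².
σ = N/A = 299.6 MPa; ε = σ/E = 299.6/193000 = 1.552e-03.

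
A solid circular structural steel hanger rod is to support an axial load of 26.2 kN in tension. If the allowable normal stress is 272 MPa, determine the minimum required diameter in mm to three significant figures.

11.1 mm

Required area A ≥ P/σ_allow = 26200/272 = 96.32 mm².
For a solid circular section, d ≥ √(4A/π) = 11.07 mm.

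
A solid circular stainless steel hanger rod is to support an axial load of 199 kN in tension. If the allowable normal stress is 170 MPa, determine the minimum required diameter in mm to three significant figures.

Required area A ≥ P/σ_allow = 199000/170 = 1171 mm².
For a solid circular section, d ≥ √(4A/π) = 38.61 mm.

38.6 mm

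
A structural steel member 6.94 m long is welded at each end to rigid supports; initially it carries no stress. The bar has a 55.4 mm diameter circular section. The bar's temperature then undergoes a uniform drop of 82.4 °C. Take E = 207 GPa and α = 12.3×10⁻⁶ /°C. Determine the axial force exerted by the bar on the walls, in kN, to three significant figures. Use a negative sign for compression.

506 kN

Free thermal expansion αLΔT = 12.3e-6 · 6940 · -82.4 = -7.034 mm.
The walls impose strain ε = −(-7.034)/6940 = 1.0135e-03; σ = Eε = 207000 · 1.0135e-03 = 209.8 MPa.
Wall reaction R = σ·A = 209.8·2411 = 505700 N = 505.7 kN.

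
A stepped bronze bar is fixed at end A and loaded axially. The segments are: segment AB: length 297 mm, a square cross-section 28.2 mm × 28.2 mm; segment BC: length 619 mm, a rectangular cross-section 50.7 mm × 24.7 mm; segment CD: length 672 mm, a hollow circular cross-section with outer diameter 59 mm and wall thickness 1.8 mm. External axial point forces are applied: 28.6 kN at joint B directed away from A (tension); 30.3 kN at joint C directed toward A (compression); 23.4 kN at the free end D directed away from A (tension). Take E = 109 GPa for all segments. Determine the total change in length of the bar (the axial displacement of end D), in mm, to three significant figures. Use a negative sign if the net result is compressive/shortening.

0.489 mm

Internal axial forces (sectioning from the free end, tension +): N_CD = 23.4 kN, N_BC = -6.9 kN, N_AB = 21.7 kN.
A_AB = 795.2 mm².
A_BC = 1252 mm².
A_CD = 323.5 mm².
δ_AB = 21700·297/(795.2·109000) = 0.07435 mm
δ_BC = -6900·619/(1252·109000) = -0.03129 mm
δ_CD = 23400·672/(323.5·109000) = 0.446 mm
δ = Σδ_i = 0.4891 mm.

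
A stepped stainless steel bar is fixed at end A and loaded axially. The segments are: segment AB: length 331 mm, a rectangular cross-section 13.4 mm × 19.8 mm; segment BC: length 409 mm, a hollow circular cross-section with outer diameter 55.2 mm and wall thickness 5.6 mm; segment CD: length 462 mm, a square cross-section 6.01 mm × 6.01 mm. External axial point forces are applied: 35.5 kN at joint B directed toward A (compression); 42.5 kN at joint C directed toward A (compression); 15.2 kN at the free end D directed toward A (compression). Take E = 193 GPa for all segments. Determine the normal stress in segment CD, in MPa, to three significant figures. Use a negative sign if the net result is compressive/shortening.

Internal axial forces (sectioning from the free end, tension +): N_CD = -15.2 kN, N_BC = -57.7 kN, N_AB = -93.2 kN.
A_CD = 36.12 mm².
σ_CD = N_CD/A_CD = -15200/36.12 = -420.8 MPa.

-421 MPa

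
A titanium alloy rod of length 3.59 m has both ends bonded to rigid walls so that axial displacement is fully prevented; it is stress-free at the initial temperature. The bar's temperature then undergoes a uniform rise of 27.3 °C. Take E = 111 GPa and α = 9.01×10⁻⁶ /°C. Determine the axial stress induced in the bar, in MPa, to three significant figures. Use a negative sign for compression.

Free thermal expansion αLΔT = 9.01e-6 · 3590 · 27.3 = 0.883 mm.
The walls impose strain ε = −(0.883)/3590 = -2.4597e-04; σ = Eε = 111000 · -2.4597e-04 = -27.3 MPa.

-27.3 MPa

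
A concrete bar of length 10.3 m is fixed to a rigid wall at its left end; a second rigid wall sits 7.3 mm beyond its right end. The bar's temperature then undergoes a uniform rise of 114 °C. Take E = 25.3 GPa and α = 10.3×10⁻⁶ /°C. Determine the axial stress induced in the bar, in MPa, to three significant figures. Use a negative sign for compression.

Free thermal expansion αLΔT = 10.3e-6 · 10300 · 114 = 12.09 mm.
The walls engage after the gap closes; constrained expansion = 12.09 − 7.3 = 4.794 mm.
The walls impose strain ε = −(4.794)/10300 = -4.6546e-04; σ = Eε = 25300 · -4.6546e-04 = -11.78 MPa.

-11.8 MPa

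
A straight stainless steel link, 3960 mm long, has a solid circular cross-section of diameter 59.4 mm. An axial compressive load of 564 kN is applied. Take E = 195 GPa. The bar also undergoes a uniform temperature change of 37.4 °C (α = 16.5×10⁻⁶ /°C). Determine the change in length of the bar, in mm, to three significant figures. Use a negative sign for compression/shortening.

A = 2771 mm².
δ_mech = NL/(AE) = -564000·3960/(2771·195000) = -4.133 mm.
δ_thermal = αLΔT = 16.5e-6·3960·37.4 = 2.444 mm.
δ = δ_mech + δ_thermal = -1.689 mm.

-1.69 mm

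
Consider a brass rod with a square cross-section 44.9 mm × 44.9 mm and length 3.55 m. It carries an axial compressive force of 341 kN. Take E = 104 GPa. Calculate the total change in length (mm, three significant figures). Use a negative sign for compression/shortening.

-5.77 mm

A = 2016 mm².
δ_mech = NL/(AE) = -341000·3550/(2016·104000) = -5.774 mm.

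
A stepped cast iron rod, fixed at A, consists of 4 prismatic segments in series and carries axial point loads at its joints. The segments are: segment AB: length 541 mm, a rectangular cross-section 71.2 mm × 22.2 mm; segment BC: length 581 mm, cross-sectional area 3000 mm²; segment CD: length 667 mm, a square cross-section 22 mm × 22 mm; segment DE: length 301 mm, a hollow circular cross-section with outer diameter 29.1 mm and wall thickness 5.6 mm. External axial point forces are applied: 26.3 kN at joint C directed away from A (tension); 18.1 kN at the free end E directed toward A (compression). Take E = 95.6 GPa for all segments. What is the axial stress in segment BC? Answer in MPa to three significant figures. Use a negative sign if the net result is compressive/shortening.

Internal axial forces (sectioning from the free end, tension +): N_DE = -18.1 kN, N_CD = -18.1 kN, N_BC = 8.2 kN, N_AB = 8.2 kN.
σ_BC = N_BC/A_BC = 8200/3000 = 2.733 MPa.

2.73 MPa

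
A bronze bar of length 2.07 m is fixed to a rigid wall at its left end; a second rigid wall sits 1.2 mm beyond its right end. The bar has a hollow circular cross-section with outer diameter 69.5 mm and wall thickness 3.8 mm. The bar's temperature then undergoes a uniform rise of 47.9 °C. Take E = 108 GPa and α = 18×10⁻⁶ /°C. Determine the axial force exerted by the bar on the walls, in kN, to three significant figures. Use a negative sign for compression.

Free thermal expansion αLΔT = 18e-6 · 2070 · 47.9 = 1.785 mm.
The walls engage after the gap closes; constrained expansion = 1.785 − 1.2 = 0.5848 mm.
The walls impose strain ε = −(0.5848)/2070 = -2.8249e-04; σ = Eε = 108000 · -2.8249e-04 = -30.51 MPa.
Wall reaction R = σ·A = -30.51·784.3 = -23930 N = -23.93 kN.

-23.9 kN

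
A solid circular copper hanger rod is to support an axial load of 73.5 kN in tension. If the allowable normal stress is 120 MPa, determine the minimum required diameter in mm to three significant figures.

27.9 mm

Required area A ≥ P/σ_allow = 73500/120 = 612.5 mm².
For a solid circular section, d ≥ √(4A/π) = 27.93 mm.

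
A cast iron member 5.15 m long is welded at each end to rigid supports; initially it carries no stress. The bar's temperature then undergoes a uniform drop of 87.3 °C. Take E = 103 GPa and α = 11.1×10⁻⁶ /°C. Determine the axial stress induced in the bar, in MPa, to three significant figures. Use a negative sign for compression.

Free thermal expansion αLΔT = 11.1e-6 · 5150 · -87.3 = -4.991 mm.
The walls impose strain ε = −(-4.991)/5150 = 9.6903e-04; σ = Eε = 103000 · 9.6903e-04 = 99.81 MPa.

99.8 MPa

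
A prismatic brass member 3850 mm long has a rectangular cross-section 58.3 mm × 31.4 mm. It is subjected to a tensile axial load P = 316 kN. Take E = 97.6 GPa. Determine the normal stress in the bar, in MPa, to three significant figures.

173 MPa

A = 1831 mm².
σ = N/A = 316000/1831 = 172.6 MPa.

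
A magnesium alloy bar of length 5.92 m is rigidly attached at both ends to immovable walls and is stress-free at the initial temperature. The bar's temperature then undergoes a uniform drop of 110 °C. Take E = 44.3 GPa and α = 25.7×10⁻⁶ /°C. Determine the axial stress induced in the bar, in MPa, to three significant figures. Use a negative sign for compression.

125 MPa

Free thermal expansion αLΔT = 25.7e-6 · 5920 · -110 = -16.74 mm.
The walls impose strain ε = −(-16.74)/5920 = 2.8270e-03; σ = Eε = 44300 · 2.8270e-03 = 125.2 MPa.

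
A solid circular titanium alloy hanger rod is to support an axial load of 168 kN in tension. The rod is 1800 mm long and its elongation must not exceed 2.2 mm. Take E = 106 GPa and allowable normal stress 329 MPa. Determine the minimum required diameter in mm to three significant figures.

Required area A ≥ P/σ_allow = 168000/329 = 510.6 mm².
For a solid circular section, d ≥ √(4A/π) = 25.5 mm.
Elongation limit: A ≥ PL/(Eδ_allow) = 168000·1800/(106000·2.2) = 1297 mm² ⇒ d ≥ 40.63 mm.
The elongation limit governs.

40.6 mm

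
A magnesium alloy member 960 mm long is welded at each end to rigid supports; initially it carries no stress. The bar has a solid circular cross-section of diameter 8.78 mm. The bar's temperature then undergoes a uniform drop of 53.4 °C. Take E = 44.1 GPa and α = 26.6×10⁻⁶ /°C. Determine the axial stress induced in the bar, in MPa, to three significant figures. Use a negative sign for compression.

62.6 MPa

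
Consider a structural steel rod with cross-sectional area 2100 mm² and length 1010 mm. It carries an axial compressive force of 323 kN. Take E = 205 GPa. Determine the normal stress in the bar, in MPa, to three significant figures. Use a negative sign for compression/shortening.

σ = N/A = -323000/2100 = -153.8 MPa.

-154 MPa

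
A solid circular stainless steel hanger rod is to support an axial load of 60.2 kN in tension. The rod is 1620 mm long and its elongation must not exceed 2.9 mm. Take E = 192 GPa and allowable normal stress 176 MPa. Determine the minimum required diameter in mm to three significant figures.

20.9 mm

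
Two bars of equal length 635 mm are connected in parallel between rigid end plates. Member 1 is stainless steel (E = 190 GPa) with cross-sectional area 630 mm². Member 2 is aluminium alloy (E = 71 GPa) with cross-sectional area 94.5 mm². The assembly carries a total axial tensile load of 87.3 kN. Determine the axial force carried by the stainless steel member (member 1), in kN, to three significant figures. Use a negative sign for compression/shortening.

Equal strain + equilibrium ⇒ each member carries load in proportion to AE: A₁E₁ = 119700000 N, A₂E₂ = 6710000 N, ΣAE = 126400000 N.
F₁ = P·A₁E₁/ΣAE = 87300·119700000/126400000 = 82670 N.

82.7 kN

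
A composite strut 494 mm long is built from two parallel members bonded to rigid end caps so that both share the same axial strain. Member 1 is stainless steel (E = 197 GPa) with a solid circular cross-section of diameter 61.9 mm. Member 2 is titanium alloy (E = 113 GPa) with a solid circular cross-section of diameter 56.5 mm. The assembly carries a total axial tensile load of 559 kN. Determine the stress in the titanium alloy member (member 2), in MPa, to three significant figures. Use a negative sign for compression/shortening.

72.1 MPa

A_1 = 3009 mm².
A_2 = 2507 mm².
Equal strain + equilibrium ⇒ each member carries load in proportion to AE: A₁E₁ = 592800000 N, A₂E₂ = 283300000 N, ΣAE = 876200000 N.
σ₂ = P·E₂/ΣAE = 559000·113000/876200000 = 72.1 MPa.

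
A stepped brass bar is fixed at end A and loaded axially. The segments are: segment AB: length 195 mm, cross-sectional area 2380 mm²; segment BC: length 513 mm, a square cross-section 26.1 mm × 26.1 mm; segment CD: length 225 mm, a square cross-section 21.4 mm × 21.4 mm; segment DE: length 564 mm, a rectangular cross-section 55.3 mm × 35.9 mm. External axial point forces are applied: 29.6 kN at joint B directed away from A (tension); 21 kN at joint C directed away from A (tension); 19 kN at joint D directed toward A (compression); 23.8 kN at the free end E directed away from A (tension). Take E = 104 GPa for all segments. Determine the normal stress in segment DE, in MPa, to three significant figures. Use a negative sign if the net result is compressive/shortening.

12.0 MPa

Internal axial forces (sectioning from the free end, tension +): N_DE = 23.8 kN, N_CD = 4.8 kN, N_BC = 25.8 kN, N_AB = 55.4 kN.
A_DE = 1985 mm².
σ_DE = N_DE/A_DE = 23800/1985 = 11.99 MPa.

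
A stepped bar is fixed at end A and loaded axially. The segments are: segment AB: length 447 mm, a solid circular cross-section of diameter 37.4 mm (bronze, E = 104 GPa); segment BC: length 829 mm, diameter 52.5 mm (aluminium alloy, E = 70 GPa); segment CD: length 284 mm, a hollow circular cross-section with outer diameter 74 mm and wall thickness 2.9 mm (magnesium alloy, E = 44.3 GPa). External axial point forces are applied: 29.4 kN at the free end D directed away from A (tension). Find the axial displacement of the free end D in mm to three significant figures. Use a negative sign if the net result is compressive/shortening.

Internal axial forces (sectioning from the free end, tension +): N_CD = 29.4 kN, N_BC = 29.4 kN, N_AB = 29.4 kN.
A_AB = 1099 mm².
A_BC = 2165 mm².
A_CD = 647.8 mm².
δ_AB = 29400·447/(1099·104000) = 0.115 mm
δ_BC = 29400·829/(2165·70000) = 0.1608 mm
δ_CD = 29400·284/(647.8·44300) = 0.291 mm
δ = Σδ_i = 0.5668 mm.

0.567 mm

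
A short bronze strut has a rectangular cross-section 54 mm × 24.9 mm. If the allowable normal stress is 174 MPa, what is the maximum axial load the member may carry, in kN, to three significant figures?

A = 1345 mm².
P_max = σ_allow · A = 174 · 1345 = 234000 N = 234 kN.

234 kN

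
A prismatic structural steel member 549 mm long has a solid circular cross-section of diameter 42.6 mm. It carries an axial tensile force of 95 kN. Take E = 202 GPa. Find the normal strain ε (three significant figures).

3.30e-04

A = 1425 mm².
σ = N/A = 66.65 MPa; ε = σ/E = 66.65/202000 = 3.300e-04.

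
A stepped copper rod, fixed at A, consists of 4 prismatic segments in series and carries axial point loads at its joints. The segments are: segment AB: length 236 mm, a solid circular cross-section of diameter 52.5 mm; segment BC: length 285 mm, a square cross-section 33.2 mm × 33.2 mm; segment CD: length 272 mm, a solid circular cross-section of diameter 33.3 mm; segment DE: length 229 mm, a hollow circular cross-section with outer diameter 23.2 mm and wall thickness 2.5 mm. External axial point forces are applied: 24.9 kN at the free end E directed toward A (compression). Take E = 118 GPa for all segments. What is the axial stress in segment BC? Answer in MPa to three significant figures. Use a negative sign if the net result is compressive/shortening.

Internal axial forces (sectioning from the free end, tension +): N_DE = -24.9 kN, N_CD = -24.9 kN, N_BC = -24.9 kN, N_AB = -24.9 kN.
A_BC = 1102 mm².
σ_BC = N_BC/A_BC = -24900/1102 = -22.59 MPa.

-22.6 MPa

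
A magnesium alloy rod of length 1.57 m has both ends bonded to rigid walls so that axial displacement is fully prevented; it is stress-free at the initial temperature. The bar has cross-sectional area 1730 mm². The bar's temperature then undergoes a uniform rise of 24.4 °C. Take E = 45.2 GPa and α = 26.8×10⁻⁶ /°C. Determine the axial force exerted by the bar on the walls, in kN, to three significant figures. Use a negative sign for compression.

-51.1 kN

Free thermal expansion αLΔT = 26.8e-6 · 1570 · 24.4 = 1.027 mm.
The walls impose strain ε = −(1.027)/1570 = -6.5392e-04; σ = Eε = 45200 · -6.5392e-04 = -29.56 MPa.
Wall reaction R = σ·A = -29.56·1730 = -51130 N = -51.13 kN.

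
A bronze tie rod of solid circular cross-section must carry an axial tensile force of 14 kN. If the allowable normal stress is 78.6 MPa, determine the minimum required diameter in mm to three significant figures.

15.1 mm

Required area A ≥ P/σ_allow = 14000/78.6 = 178.1 mm².
For a solid circular section, d ≥ √(4A/π) = 15.06 mm.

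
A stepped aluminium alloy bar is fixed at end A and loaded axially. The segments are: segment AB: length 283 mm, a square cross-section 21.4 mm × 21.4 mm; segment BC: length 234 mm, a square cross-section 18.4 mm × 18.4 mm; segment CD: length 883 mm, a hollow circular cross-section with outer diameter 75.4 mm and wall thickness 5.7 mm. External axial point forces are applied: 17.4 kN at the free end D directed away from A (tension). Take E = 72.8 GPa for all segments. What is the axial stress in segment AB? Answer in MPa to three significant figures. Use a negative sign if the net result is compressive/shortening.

38.0 MPa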